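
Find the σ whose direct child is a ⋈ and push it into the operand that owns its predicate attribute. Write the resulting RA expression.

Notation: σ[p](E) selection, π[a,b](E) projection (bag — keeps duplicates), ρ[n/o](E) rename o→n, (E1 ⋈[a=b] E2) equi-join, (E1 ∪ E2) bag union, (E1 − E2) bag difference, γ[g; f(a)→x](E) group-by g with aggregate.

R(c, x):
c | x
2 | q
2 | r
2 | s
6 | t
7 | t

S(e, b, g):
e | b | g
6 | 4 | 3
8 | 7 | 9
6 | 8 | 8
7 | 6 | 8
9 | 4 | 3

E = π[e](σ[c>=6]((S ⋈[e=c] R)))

σ filters on c, owned by the right side.
E' = π[e]((S ⋈[e=c] σ[c>=6](R)))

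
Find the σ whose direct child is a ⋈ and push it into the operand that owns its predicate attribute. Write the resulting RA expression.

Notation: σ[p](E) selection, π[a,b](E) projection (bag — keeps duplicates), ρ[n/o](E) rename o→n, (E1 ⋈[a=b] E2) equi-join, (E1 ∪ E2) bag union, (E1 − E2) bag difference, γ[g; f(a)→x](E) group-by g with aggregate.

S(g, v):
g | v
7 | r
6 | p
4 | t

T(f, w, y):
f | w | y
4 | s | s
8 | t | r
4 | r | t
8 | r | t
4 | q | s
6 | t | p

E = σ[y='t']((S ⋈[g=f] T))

σ filters on y, owned by the right side.
E' = (S ⋈[g=f] σ[y='t'](T))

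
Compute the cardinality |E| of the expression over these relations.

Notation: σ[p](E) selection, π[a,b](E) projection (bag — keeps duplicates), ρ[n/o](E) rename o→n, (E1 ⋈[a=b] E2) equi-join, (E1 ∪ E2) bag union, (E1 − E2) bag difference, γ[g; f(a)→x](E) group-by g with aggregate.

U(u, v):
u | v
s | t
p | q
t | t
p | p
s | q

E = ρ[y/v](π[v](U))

Per-node cardinality:
  U → 5
  π[v](U) → 5
  ρ[y/v](π[v](U)) → 5

|E| = 5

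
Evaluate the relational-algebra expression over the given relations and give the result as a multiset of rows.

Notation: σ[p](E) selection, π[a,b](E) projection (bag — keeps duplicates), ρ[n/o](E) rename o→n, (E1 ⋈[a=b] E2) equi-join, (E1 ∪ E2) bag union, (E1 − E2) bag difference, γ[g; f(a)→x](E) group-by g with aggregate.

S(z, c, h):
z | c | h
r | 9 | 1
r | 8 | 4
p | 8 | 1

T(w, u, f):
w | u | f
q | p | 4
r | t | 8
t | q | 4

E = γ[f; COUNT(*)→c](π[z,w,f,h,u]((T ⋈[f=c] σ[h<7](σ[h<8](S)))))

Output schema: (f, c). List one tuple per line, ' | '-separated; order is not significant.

Subexpression sizes:
  T → 3
  S → 3
  σ[h<8](S) → 3
  σ[h<7](σ[h<8](S)) → 3
  (T ⋈[f=c] σ[h<7](σ[h<8](S))) → 2
  π[z,w,f,h,u]((T ⋈[f=c] σ[h<7](σ[h<8](S)))) → 2
  γ[f; COUNT(*)→c](π[z,w,f,h,u]((T ⋈[f=c] σ[h<7](σ[h<8](S))))) → 1

== RESULT ==
f | c
8 | 2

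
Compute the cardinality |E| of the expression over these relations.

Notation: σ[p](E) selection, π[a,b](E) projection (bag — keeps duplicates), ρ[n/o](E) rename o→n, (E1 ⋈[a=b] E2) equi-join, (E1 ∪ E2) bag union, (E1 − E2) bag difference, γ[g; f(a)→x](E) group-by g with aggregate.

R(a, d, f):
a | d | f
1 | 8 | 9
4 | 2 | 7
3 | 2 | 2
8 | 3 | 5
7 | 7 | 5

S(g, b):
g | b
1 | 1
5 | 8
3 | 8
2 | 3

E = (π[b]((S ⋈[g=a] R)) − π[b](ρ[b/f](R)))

Stepwise |·|:
  S → 4
  R → 5
  (S ⋈[g=a] R) → 2
  π[b]((S ⋈[g=a] R)) → 2
  R → 5
  ρ[b/f](R) → 5
  π[b](ρ[b/f](R)) → 5
  (π[b]((S ⋈[g=a] R)) − π[b](ρ[b/f](R))) → 2

|E| = 2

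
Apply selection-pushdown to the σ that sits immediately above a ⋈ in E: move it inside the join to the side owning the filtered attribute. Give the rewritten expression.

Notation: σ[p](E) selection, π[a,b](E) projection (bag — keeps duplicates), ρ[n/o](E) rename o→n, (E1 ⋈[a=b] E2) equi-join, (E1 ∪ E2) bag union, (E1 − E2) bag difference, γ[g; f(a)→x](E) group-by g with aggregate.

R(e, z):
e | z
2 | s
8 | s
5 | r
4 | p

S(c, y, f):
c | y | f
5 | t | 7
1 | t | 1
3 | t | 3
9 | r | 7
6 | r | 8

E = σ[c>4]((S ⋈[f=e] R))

σ filters on c, owned by the left side.
E' = (σ[c>4](S) ⋈[f=e] R)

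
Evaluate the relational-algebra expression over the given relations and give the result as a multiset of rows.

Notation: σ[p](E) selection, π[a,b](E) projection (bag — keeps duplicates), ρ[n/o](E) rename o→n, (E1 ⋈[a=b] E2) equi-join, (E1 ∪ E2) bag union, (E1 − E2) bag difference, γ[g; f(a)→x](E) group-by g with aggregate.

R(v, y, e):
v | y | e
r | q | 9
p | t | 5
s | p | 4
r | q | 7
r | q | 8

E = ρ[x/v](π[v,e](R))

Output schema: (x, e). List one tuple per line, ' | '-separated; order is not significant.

Per-node cardinality:
  R → 5
  π[v,e](R) → 5
  ρ[x/v](π[v,e](R)) → 5

== RESULT ==
x | e
p | 5
r | 7
r | 8
r | 9
s | 4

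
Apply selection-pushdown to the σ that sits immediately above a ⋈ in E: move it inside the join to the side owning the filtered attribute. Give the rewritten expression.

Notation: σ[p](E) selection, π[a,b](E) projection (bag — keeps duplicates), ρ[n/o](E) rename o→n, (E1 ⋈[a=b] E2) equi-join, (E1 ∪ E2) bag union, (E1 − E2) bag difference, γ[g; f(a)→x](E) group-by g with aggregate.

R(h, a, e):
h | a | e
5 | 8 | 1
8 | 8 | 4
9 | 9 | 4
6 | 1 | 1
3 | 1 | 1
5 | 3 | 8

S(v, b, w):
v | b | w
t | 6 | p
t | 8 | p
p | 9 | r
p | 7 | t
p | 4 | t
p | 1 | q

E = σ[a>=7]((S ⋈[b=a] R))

σ filters on a, owned by the right side.
E' = (S ⋈[b=a] σ[a>=7](R))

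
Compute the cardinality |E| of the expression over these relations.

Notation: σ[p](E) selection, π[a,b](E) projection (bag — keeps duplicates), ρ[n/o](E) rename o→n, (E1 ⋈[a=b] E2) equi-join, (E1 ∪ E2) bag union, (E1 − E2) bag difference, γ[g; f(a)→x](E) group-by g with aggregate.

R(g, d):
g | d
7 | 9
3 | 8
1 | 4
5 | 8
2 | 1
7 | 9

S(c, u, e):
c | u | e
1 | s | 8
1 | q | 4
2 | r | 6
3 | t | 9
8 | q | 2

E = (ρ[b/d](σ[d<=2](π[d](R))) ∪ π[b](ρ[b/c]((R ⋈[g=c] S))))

Subexpression sizes:
  R → 6
  π[d](R) → 6
  σ[d<=2](π[d](R)) → 1
  ρ[b/d](σ[d<=2](π[d](R))) → 1
  R → 6
  S → 5
  (R ⋈[g=c] S) → 4
  ρ[b/c]((R ⋈[g=c] S)) → 4
  π[b](ρ[b/c]((R ⋈[g=c] S))) → 4
  (ρ[b/d](σ[d<=2](π[d](R))) ∪ π[b](ρ[b/c]((R ⋈[g=c] S)))) → 5

|E| = 5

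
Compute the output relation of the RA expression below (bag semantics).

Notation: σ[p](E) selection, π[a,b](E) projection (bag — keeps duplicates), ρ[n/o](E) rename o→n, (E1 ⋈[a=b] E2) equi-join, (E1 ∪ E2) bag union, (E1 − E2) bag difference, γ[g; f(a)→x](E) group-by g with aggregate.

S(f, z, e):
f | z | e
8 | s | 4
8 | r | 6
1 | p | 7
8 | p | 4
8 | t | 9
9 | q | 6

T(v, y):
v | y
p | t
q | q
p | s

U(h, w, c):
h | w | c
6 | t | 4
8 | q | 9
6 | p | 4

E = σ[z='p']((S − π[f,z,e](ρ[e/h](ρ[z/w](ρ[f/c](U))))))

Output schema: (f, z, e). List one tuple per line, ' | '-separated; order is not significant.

Stepwise |·|:
  S → 6
  U → 3
  ρ[f/c](U) → 3
  ρ[z/w](ρ[f/c](U)) → 3
  ρ[e/h](ρ[z/w](ρ[f/c](U))) → 3
  π[f,z,e](ρ[e/h](ρ[z/w](ρ[f/c](U)))) → 3
  (S − π[f,z,e](ρ[e/h](ρ[z/w](ρ[f/c](U))))) → 6
  σ[z='p']((S − π[f,z,e](ρ[e/h](ρ[z/w](ρ[f/c](U)))))) → 2

== RESULT ==
f | z | e
1 | p | 7
8 | p | 4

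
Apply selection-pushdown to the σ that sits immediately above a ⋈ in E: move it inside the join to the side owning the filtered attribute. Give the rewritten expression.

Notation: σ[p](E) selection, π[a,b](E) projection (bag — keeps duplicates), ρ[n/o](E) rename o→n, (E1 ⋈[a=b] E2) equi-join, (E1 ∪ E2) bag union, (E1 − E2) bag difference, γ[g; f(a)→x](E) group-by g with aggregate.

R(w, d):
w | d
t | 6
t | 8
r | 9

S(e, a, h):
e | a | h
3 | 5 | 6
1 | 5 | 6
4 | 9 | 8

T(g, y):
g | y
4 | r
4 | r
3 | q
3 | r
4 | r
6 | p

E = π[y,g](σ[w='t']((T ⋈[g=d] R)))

σ filters on w, owned by the right side.
E' = π[y,g]((T ⋈[g=d] σ[w='t'](R)))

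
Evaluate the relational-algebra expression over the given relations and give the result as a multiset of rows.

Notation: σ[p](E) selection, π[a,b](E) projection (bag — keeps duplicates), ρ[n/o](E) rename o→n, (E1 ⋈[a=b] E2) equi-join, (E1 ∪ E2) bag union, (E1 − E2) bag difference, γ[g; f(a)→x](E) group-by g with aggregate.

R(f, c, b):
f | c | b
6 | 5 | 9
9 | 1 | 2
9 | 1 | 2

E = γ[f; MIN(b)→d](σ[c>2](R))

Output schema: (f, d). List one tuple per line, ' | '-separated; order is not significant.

Subexpression sizes:
  R → 3
  σ[c>2](R) → 1
  γ[f; MIN(b)→d](σ[c>2](R)) → 1

== RESULT ==
f | d
6 | 9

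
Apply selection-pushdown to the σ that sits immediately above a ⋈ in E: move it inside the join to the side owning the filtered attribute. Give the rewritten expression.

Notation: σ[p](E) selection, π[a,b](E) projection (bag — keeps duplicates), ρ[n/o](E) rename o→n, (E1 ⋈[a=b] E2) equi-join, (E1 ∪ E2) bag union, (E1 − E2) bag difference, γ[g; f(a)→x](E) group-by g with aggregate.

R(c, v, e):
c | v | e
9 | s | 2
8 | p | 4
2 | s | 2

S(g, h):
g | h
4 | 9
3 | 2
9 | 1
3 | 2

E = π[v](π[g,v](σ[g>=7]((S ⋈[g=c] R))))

σ filters on g, owned by the left side.
E' = π[v](π[g,v]((σ[g>=7](S) ⋈[g=c] R)))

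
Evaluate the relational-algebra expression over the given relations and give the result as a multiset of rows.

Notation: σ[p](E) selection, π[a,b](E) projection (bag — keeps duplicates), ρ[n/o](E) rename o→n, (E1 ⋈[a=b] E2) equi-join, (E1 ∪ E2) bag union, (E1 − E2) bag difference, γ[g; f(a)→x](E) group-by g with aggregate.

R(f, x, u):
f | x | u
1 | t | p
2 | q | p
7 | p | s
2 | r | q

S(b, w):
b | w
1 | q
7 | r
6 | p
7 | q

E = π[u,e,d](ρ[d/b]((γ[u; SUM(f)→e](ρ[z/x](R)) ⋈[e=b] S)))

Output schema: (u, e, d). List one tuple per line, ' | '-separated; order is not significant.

Row counts bottom-up:
  R → 4
  ρ[z/x](R) → 4
  γ[u; SUM(f)→e](ρ[z/x](R)) → 3
  S → 4
  (γ[u; SUM(f)→e](ρ[z/x](R)) ⋈[e=b] S) → 2
  ρ[d/b]((γ[u; SUM(f)→e](ρ[z/x](R)) ⋈[e=b] S)) → 2
  π[u,e,d](ρ[d/b]((γ[u; SUM(f)→e](ρ[z/x](R)) ⋈[e=b] S))) → 2

== RESULT ==
u | e | d
s | 7 | 7
s | 7 | 7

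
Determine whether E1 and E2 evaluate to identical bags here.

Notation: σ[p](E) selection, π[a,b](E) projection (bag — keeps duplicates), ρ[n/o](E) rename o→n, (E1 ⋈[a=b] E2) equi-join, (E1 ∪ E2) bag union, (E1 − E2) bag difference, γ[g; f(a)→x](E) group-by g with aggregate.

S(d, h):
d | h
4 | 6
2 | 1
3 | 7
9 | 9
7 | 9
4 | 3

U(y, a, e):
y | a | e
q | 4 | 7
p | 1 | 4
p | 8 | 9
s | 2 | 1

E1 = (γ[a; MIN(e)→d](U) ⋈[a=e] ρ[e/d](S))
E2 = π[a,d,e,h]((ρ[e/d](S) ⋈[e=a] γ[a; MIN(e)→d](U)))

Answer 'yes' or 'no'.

E1 row counts bottom-up:
  U → 4
  γ[a; MIN(e)→d](U) → 4
  S → 6
  ρ[e/d](S) → 6
  (γ[a; MIN(e)→d](U) ⋈[a=e] ρ[e/d](S)) → 3
E2 row counts bottom-up:
  S → 6
  ρ[e/d](S) → 6
  U → 4
  γ[a; MIN(e)→d](U) → 4
  (ρ[e/d](S) ⋈[e=a] γ[a; MIN(e)→d](U)) → 3
  π[a,d,e,h]((ρ[e/d](S) ⋈[e=a] γ[a; MIN(e)→d](U))) → 3

E1 and E2 produce the same multiset:
a | d | e | h
2 | 1 | 2 | 1
4 | 7 | 4 | 3
4 | 7 | 4 | 6

yes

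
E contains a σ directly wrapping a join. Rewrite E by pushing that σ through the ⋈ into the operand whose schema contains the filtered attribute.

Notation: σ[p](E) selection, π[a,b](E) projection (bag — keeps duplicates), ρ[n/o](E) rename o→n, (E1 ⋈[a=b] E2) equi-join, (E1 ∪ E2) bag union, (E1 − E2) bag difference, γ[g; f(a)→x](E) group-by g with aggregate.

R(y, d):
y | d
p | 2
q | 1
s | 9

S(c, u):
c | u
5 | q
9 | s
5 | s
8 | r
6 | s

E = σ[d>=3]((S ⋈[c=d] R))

σ filters on d, owned by the right side.
E' = (S ⋈[c=d] σ[d>=3](R))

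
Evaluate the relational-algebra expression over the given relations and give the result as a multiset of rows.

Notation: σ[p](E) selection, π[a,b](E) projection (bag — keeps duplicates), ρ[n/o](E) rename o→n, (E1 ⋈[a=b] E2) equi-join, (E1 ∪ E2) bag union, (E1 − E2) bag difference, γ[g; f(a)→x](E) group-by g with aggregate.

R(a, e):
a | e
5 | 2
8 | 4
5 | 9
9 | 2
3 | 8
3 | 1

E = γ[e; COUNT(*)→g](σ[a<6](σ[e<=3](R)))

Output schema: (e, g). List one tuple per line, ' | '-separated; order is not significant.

Row counts bottom-up:
  R → 6
  σ[e<=3](R) → 3
  σ[a<6](σ[e<=3](R)) → 2
  γ[e; COUNT(*)→g](σ[a<6](σ[e<=3](R))) → 2

== RESULT ==
e | g
1 | 1
2 | 1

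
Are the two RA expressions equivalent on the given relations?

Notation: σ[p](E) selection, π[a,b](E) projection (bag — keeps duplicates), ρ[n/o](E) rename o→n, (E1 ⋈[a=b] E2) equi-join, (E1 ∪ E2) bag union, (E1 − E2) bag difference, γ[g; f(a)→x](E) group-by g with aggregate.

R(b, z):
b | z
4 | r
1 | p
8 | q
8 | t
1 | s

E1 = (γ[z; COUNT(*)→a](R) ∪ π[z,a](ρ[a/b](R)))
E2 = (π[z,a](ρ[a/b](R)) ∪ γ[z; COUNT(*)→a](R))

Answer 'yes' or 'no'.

E1 stepwise |·|:
  R → 5
  γ[z; COUNT(*)→a](R) → 5
  R → 5
  ρ[a/b](R) → 5
  π[z,a](ρ[a/b](R)) → 5
  (γ[z; COUNT(*)→a](R) ∪ π[z,a](ρ[a/b](R))) → 10
E2 stepwise |·|:
  R → 5
  ρ[a/b](R) → 5
  π[z,a](ρ[a/b](R)) → 5
  R → 5
  γ[z; COUNT(*)→a](R) → 5
  (π[z,a](ρ[a/b](R)) ∪ γ[z; COUNT(*)→a](R)) → 10

E1 and E2 produce the same multiset:
z | a
p | 1
p | 1
q | 1
q | 8
r | 1
r | 4
s | 1
s | 1
t | 1
t | 8

yes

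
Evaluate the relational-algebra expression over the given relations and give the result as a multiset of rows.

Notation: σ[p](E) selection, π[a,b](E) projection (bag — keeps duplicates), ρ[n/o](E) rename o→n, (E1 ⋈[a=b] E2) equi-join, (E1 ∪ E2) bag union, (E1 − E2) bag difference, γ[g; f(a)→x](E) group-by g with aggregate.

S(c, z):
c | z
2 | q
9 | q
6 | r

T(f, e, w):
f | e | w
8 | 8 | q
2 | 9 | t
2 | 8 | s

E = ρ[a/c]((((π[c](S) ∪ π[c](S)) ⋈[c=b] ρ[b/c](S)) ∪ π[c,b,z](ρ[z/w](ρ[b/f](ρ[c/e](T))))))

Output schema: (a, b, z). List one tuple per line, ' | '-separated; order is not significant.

Stepwise |·|:
  S → 3
  π[c](S) → 3
  S → 3
  π[c](S) → 3
  (π[c](S) ∪ π[c](S)) → 6
  S → 3
  ρ[b/c](S) → 3
  ((π[c](S) ∪ π[c](S)) ⋈[c=b] ρ[b/c](S)) → 6
  T → 3
  ρ[c/e](T) → 3
  ρ[b/f](ρ[c/e](T)) → 3
  ρ[z/w](ρ[b/f](ρ[c/e](T))) → 3
  π[c,b,z](ρ[z/w](ρ[b/f](ρ[c/e](T)))) → 3
  (((π[c](S) ∪ π[c](S)) ⋈[c=b] ρ[b/c](S)) ∪ π[c,b,z](ρ[z/w](ρ[b/f](ρ[c/e](T))))) → 9
  ρ[a/c]((((π[c](S) ∪ π[c](S)) ⋈[c=b] ρ[b/c](S)) ∪ π[c,b,z](ρ[z/w](ρ[b/f](ρ[c/e](T)))))) → 9

== RESULT ==
a | b | z
2 | 2 | q
2 | 2 | q
6 | 6 | r
6 | 6 | r
8 | 2 | s
8 | 8 | q
9 | 2 | t
9 | 9 | q
9 | 9 | q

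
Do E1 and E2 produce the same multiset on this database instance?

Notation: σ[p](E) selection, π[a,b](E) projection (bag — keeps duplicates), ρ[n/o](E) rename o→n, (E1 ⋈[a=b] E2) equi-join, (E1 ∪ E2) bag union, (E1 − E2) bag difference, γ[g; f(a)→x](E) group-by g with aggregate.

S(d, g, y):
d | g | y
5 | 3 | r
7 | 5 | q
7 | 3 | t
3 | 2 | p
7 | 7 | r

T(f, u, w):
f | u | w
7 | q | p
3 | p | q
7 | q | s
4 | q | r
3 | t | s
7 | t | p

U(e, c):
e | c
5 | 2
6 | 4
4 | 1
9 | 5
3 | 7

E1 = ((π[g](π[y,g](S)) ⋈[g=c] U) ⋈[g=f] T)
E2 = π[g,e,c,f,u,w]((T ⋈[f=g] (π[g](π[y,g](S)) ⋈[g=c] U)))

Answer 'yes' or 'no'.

E1 row counts bottom-up:
  S → 5
  π[y,g](S) → 5
  π[g](π[y,g](S)) → 5
  U → 5
  (π[g](π[y,g](S)) ⋈[g=c] U) → 3
  T → 6
  ((π[g](π[y,g](S)) ⋈[g=c] U) ⋈[g=f] T) → 3
E2 row counts bottom-up:
  T → 6
  S → 5
  π[y,g](S) → 5
  π[g](π[y,g](S)) → 5
  U → 5
  (π[g](π[y,g](S)) ⋈[g=c] U) → 3
  (T ⋈[f=g] (π[g](π[y,g](S)) ⋈[g=c] U)) → 3
  π[g,e,c,f,u,w]((T ⋈[f=g] (π[g](π[y,g](S)) ⋈[g=c] U))) → 3

E1 and E2 produce the same multiset:
g | e | c | f | u | w
7 | 3 | 7 | 7 | q | p
7 | 3 | 7 | 7 | q | s
7 | 3 | 7 | 7 | t | p

yes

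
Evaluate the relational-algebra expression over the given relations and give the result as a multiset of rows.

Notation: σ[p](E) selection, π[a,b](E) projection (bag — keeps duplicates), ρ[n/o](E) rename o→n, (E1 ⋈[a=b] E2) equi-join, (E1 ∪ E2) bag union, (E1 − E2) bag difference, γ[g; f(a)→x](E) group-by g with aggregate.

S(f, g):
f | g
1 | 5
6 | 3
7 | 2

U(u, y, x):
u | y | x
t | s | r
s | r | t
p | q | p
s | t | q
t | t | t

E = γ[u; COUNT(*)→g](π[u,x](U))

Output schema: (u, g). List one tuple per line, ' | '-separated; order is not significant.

Row counts bottom-up:
  U → 5
  π[u,x](U) → 5
  γ[u; COUNT(*)→g](π[u,x](U)) → 3

== RESULT ==
u | g
p | 1
s | 2
t | 2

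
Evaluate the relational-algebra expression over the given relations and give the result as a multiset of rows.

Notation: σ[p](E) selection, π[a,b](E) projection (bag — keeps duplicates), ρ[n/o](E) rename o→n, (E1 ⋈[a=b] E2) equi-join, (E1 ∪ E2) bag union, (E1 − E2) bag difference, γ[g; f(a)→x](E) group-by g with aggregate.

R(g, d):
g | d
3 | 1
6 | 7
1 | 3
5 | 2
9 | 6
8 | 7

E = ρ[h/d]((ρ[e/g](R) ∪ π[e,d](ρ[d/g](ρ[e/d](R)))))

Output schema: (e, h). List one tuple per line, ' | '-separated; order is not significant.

Stepwise |·|:
  R → 6
  ρ[e/g](R) → 6
  R → 6
  ρ[e/d](R) → 6
  ρ[d/g](ρ[e/d](R)) → 6
  π[e,d](ρ[d/g](ρ[e/d](R))) → 6
  (ρ[e/g](R) ∪ π[e,d](ρ[d/g](ρ[e/d](R)))) → 12
  ρ[h/d]((ρ[e/g](R) ∪ π[e,d](ρ[d/g](ρ[e/d](R))))) → 12

== RESULT ==
e | h
1 | 3
1 | 3
2 | 5
3 | 1
3 | 1
5 | 2
6 | 7
6 | 9
7 | 6
7 | 8
8 | 7
9 | 6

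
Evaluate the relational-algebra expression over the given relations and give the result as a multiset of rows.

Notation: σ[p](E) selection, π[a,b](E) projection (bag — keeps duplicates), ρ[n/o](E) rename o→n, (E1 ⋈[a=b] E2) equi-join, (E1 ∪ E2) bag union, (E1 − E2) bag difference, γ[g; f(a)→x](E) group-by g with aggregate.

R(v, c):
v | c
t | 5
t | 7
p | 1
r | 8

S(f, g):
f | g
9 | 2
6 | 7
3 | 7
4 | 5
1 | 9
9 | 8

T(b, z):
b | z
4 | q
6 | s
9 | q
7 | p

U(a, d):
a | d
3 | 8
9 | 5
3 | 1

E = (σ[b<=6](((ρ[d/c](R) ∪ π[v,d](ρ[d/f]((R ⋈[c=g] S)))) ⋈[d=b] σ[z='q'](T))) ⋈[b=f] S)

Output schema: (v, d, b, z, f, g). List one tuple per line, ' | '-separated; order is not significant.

Subexpression sizes:
  R → 4
  ρ[d/c](R) → 4
  R → 4
  S → 6
  (R ⋈[c=g] S) → 4
  ρ[d/f]((R ⋈[c=g] S)) → 4
  π[v,d](ρ[d/f]((R ⋈[c=g] S))) → 4
  (ρ[d/c](R) ∪ π[v,d](ρ[d/f]((R ⋈[c=g] S)))) → 8
  T → 4
  σ[z='q'](T) → 2
  ((ρ[d/c](R) ∪ π[v,d](ρ[d/f]((R ⋈[c=g] S)))) ⋈[d=b] σ[z='q'](T)) → 2
  σ[b<=6](((ρ[d/c](R) ∪ π[v,d](ρ[d/f]((R ⋈[c=g] S)))) ⋈[d=b] σ[z='q'](T))) → 1
  S → 6
  (σ[b<=6](((ρ[d/c](R) ∪ π[v,d](ρ[d/f]((R ⋈[c=g] S)))) ⋈[d=b] σ[z='q'](T))) ⋈[b=f] S) → 1

== RESULT ==
v | d | b | z | f | g
t | 4 | 4 | q | 4 | 5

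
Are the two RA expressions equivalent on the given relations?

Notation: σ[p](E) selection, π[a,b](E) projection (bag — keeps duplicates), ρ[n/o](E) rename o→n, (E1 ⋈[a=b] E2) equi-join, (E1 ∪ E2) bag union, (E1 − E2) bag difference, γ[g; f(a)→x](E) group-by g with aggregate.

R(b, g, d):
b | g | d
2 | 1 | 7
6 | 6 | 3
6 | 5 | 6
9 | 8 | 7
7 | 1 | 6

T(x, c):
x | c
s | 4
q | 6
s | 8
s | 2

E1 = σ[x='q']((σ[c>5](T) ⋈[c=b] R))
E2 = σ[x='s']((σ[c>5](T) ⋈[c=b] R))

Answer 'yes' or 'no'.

E1 row counts bottom-up:
  T → 4
  σ[c>5](T) → 2
  R → 5
  (σ[c>5](T) ⋈[c=b] R) → 2
  σ[x='q']((σ[c>5](T) ⋈[c=b] R)) → 2
E2 row counts bottom-up:
  T → 4
  σ[c>5](T) → 2
  R → 5
  (σ[c>5](T) ⋈[c=b] R) → 2
  σ[x='s']((σ[c>5](T) ⋈[c=b] R)) → 0

E1 result:
x | c | b | g | d
q | 6 | 6 | 5 | 6
q | 6 | 6 | 6 | 3
E2 result:
x | c | b | g | d
(0 rows)
Witness: ('q', 6, 6, 6, 3) appears 1× in E1 but 0× in E2.

no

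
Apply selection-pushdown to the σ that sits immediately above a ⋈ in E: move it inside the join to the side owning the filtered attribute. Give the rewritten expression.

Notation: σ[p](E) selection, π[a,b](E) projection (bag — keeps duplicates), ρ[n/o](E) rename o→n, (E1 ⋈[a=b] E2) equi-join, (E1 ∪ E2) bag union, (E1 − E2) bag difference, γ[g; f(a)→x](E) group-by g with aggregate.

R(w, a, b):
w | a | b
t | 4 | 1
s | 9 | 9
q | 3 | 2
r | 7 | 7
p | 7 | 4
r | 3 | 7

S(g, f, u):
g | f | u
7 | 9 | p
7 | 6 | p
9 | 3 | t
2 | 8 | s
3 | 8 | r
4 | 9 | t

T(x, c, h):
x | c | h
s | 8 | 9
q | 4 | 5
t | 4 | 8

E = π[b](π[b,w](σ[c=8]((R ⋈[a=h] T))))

σ filters on c, owned by the right side.
E' = π[b](π[b,w]((R ⋈[a=h] σ[c=8](T))))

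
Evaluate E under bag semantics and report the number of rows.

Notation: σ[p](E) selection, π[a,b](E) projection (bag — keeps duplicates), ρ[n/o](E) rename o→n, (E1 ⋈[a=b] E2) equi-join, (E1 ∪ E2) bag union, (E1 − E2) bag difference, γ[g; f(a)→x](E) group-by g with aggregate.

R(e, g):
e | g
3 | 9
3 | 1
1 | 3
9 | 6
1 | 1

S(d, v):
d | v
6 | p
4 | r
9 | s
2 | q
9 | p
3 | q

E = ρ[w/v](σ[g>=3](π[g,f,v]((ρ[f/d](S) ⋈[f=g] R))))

Subexpression sizes:
  S → 6
  ρ[f/d](S) → 6
  R → 5
  (ρ[f/d](S) ⋈[f=g] R) → 4
  π[g,f,v]((ρ[f/d](S) ⋈[f=g] R)) → 4
  σ[g>=3](π[g,f,v]((ρ[f/d](S) ⋈[f=g] R))) → 4
  ρ[w/v](σ[g>=3](π[g,f,v]((ρ[f/d](S) ⋈[f=g] R)))) → 4

|E| = 4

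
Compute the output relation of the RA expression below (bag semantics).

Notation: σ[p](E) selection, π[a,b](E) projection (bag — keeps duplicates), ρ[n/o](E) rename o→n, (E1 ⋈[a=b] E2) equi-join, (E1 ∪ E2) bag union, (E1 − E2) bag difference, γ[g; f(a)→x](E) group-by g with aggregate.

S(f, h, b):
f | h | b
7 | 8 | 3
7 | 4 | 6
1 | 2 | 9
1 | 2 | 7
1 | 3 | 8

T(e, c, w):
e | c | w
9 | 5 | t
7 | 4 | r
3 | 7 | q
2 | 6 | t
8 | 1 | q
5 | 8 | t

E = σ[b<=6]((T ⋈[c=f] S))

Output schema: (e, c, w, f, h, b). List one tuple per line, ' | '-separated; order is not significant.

Subexpression sizes:
  T → 6
  S → 5
  (T ⋈[c=f] S) → 5
  σ[b<=6]((T ⋈[c=f] S)) → 2

== RESULT ==
e | c | w | f | h | b
3 | 7 | q | 7 | 4 | 6
3 | 7 | q | 7 | 8 | 3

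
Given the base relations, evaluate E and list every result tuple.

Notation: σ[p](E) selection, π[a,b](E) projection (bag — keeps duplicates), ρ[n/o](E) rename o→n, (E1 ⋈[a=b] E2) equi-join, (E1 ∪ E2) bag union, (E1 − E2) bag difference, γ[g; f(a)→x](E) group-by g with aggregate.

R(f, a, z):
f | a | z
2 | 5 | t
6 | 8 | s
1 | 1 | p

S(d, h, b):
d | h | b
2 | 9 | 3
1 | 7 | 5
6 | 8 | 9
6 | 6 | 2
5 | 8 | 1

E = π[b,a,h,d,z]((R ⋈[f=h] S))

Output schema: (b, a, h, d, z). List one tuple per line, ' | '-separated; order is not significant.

Stepwise |·|:
  R → 3
  S → 5
  (R ⋈[f=h] S) → 1
  π[b,a,h,d,z]((R ⋈[f=h] S)) → 1

== RESULT ==
b | a | h | d | z
2 | 8 | 6 | 6 | s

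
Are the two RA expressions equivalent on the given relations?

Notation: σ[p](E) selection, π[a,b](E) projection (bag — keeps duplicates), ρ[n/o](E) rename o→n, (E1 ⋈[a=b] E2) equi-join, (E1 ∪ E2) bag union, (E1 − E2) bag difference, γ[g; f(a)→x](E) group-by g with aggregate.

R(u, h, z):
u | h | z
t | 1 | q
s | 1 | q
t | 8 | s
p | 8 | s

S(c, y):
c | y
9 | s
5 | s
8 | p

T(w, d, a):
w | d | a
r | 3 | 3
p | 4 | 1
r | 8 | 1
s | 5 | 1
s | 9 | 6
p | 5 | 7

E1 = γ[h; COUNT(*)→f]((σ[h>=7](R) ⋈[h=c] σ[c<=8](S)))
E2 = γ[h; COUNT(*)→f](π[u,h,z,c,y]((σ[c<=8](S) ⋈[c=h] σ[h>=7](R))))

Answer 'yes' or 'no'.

E1 row counts bottom-up:
  R → 4
  σ[h>=7](R) → 2
  S → 3
  σ[c<=8](S) → 2
  (σ[h>=7](R) ⋈[h=c] σ[c<=8](S)) → 2
  γ[h; COUNT(*)→f]((σ[h>=7](R) ⋈[h=c] σ[c<=8](S))) → 1
E2 row counts bottom-up:
  S → 3
  σ[c<=8](S) → 2
  R → 4
  σ[h>=7](R) → 2
  (σ[c<=8](S) ⋈[c=h] σ[h>=7](R)) → 2
  π[u,h,z,c,y]((σ[c<=8](S) ⋈[c=h] σ[h>=7](R))) → 2
  γ[h; COUNT(*)→f](π[u,h,z,c,y]((σ[c<=8](S) ⋈[c=h] σ[h>=7](R)))) → 1

E1 and E2 produce the same multiset:
h | f
8 | 2

yes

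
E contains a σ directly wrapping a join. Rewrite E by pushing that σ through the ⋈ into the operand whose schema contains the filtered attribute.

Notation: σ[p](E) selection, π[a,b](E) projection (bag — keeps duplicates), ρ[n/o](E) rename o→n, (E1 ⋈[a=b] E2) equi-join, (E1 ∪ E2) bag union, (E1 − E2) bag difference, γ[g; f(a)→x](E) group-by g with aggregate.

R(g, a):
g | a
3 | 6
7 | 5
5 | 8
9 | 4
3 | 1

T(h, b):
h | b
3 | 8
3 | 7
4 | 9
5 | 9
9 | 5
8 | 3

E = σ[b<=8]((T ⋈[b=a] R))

σ filters on b, owned by the left side.
E' = (σ[b<=8](T) ⋈[b=a] R)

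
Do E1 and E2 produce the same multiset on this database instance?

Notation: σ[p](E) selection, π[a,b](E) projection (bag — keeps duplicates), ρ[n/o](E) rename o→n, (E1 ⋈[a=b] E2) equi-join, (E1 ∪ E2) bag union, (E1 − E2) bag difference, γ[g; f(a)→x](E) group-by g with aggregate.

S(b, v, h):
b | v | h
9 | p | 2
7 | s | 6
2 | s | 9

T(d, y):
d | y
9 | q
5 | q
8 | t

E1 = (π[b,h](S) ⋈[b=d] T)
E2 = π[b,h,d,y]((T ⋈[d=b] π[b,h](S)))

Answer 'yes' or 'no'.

E1 row counts bottom-up:
  S → 3
  π[b,h](S) → 3
  T → 3
  (π[b,h](S) ⋈[b=d] T) → 1
E2 row counts bottom-up:
  T → 3
  S → 3
  π[b,h](S) → 3
  (T ⋈[d=b] π[b,h](S)) → 1
  π[b,h,d,y]((T ⋈[d=b] π[b,h](S))) → 1

E1 and E2 produce the same multiset:
b | h | d | y
9 | 2 | 9 | q

yes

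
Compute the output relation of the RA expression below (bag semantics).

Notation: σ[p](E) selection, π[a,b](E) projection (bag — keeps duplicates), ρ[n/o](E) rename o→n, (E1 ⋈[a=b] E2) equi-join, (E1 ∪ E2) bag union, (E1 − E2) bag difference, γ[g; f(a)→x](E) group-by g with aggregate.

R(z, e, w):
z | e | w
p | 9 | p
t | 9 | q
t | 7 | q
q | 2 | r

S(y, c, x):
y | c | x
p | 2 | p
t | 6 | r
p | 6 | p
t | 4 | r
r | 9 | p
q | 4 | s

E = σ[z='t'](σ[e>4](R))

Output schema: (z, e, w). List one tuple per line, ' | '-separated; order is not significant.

Stepwise |·|:
  R → 4
  σ[e>4](R) → 3
  σ[z='t'](σ[e>4](R)) → 2

== RESULT ==
z | e | w
t | 7 | q
t | 9 | q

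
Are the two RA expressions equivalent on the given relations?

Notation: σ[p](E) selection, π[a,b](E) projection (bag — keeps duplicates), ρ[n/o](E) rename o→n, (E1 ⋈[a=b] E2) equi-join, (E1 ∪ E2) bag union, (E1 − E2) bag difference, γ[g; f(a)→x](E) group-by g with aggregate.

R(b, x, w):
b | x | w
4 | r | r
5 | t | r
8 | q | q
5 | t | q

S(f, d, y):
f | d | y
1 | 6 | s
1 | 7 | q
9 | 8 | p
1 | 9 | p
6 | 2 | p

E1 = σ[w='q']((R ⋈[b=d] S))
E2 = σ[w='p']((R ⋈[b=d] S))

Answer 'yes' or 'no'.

E1 stepwise |·|:
  R → 4
  S → 5
  (R ⋈[b=d] S) → 1
  σ[w='q']((R ⋈[b=d] S)) → 1
E2 stepwise |·|:
  R → 4
  S → 5
  (R ⋈[b=d] S) → 1
  σ[w='p']((R ⋈[b=d] S)) → 0

E1 result:
b | x | w | f | d | y
8 | q | q | 9 | 8 | p
E2 result:
b | x | w | f | d | y
(0 rows)
Witness: (8, 'q', 'q', 9, 8, 'p') appears 1× in E1 but 0× in E2.

no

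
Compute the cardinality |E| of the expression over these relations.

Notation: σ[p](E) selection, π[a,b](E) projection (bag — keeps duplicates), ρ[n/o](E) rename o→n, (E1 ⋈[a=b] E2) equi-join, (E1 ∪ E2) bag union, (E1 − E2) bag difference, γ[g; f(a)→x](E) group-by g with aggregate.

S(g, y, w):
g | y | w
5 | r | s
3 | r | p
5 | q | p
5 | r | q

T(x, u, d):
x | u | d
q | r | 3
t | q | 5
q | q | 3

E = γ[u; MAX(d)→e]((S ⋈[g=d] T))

Row counts bottom-up:
  S → 4
  T → 3
  (S ⋈[g=d] T) → 5
  γ[u; MAX(d)→e]((S ⋈[g=d] T)) → 2

|E| = 2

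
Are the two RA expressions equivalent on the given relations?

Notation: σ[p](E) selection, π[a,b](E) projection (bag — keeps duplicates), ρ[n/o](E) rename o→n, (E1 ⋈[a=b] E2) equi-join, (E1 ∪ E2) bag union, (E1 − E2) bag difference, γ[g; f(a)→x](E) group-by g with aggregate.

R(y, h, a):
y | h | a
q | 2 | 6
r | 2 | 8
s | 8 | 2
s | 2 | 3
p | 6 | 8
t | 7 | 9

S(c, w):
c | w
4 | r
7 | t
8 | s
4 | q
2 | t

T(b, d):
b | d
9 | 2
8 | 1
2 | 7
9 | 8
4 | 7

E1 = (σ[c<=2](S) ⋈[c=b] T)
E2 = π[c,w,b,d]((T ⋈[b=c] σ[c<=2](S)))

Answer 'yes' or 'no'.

E1 subexpression sizes:
  S → 5
  σ[c<=2](S) → 1
  T → 5
  (σ[c<=2](S) ⋈[c=b] T) → 1
E2 subexpression sizes:
  T → 5
  S → 5
  σ[c<=2](S) → 1
  (T ⋈[b=c] σ[c<=2](S)) → 1
  π[c,w,b,d]((T ⋈[b=c] σ[c<=2](S))) → 1

E1 and E2 produce the same multiset:
c | w | b | d
2 | t | 2 | 7

yes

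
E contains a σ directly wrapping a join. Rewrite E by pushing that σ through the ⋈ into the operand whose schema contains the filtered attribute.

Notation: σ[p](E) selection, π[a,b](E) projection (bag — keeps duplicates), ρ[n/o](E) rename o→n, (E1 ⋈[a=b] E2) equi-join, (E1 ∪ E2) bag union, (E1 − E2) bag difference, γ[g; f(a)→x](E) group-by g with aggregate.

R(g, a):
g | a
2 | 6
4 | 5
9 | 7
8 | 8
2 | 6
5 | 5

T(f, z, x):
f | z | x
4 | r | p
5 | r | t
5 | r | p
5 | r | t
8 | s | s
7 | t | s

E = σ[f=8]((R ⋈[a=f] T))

σ filters on f, owned by the right side.
E' = (R ⋈[a=f] σ[f=8](T))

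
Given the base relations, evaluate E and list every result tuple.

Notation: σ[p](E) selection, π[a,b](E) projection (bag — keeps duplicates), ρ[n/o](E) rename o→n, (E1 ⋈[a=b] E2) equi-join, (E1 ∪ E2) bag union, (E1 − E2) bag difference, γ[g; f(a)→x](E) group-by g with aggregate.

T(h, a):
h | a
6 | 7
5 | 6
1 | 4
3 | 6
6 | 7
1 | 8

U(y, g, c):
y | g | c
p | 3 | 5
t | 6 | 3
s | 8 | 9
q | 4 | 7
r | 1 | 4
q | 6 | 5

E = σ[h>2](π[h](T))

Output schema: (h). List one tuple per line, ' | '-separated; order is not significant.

Subexpression sizes:
  T → 6
  π[h](T) → 6
  σ[h>2](π[h](T)) → 4

== RESULT ==
h
3
5
6
6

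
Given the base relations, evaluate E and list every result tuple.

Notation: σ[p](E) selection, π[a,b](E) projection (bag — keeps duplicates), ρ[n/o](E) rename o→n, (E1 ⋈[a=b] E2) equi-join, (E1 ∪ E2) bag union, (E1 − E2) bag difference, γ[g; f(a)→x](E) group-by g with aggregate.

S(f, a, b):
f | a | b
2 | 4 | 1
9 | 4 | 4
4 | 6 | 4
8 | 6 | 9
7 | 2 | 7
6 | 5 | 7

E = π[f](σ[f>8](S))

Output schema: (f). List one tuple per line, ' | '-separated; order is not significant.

Stepwise |·|:
  S → 6
  σ[f>8](S) → 1
  π[f](σ[f>8](S)) → 1

== RESULT ==
f
9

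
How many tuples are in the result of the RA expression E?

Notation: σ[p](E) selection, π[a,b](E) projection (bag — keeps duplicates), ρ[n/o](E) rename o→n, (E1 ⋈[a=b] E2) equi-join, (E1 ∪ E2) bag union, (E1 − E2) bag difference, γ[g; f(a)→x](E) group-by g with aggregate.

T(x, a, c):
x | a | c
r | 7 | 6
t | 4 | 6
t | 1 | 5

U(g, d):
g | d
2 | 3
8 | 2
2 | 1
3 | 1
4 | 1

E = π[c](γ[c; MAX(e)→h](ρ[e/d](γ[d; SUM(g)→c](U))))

Row counts bottom-up:
  U → 5
  γ[d; SUM(g)→c](U) → 3
  ρ[e/d](γ[d; SUM(g)→c](U)) → 3
  γ[c; MAX(e)→h](ρ[e/d](γ[d; SUM(g)→c](U))) → 3
  π[c](γ[c; MAX(e)→h](ρ[e/d](γ[d; SUM(g)→c](U)))) → 3

|E| = 3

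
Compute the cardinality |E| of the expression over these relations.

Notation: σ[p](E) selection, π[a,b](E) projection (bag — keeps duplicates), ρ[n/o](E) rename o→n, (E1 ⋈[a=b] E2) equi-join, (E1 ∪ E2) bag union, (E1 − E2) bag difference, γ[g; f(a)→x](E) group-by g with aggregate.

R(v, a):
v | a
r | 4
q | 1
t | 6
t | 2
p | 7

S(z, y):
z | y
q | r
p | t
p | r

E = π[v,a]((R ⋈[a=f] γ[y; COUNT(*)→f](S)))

Per-node cardinality:
  R → 5
  S → 3
  γ[y; COUNT(*)→f](S) → 2
  (R ⋈[a=f] γ[y; COUNT(*)→f](S)) → 2
  π[v,a]((R ⋈[a=f] γ[y; COUNT(*)→f](S))) → 2

|E| = 2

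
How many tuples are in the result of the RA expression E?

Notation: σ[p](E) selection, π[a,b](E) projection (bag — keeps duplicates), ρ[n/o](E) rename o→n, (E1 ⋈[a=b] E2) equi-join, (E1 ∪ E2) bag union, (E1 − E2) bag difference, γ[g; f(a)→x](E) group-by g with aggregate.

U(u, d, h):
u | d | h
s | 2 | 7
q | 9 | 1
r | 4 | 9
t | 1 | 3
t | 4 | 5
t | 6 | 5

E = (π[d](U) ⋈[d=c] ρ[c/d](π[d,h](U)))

Stepwise |·|:
  U → 6
  π[d](U) → 6
  U → 6
  π[d,h](U) → 6
  ρ[c/d](π[d,h](U)) → 6
  (π[d](U) ⋈[d=c] ρ[c/d](π[d,h](U))) → 8

|E| = 8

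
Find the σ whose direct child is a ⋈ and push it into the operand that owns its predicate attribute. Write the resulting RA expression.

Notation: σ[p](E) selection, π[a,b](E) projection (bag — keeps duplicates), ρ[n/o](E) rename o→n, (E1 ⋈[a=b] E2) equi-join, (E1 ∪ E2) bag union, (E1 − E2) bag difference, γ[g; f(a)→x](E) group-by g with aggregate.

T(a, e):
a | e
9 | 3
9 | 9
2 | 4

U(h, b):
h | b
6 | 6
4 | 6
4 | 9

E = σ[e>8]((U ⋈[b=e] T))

σ filters on e, owned by the right side.
E' = (U ⋈[b=e] σ[e>8](T))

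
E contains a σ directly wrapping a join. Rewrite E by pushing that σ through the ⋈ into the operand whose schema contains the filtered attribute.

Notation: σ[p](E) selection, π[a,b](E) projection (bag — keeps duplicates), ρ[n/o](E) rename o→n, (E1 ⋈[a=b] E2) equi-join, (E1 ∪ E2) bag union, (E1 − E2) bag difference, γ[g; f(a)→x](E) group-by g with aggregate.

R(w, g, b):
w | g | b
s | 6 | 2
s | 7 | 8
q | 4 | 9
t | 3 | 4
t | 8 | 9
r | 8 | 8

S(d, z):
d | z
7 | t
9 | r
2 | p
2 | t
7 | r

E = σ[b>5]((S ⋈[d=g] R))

σ filters on b, owned by the right side.
E' = (S ⋈[d=g] σ[b>5](R))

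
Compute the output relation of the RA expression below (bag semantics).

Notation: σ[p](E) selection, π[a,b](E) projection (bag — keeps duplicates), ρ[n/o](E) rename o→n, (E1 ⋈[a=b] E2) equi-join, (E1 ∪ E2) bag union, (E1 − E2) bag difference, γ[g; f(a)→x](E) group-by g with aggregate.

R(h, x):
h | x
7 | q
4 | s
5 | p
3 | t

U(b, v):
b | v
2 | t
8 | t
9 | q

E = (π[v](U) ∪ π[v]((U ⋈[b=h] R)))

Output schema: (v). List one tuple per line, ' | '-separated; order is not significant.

Subexpression sizes:
  U → 3
  π[v](U) → 3
  U → 3
  R → 4
  (U ⋈[b=h] R) → 0
  π[v]((U ⋈[b=h] R)) → 0
  (π[v](U) ∪ π[v]((U ⋈[b=h] R))) → 3

== RESULT ==
v
q
t
t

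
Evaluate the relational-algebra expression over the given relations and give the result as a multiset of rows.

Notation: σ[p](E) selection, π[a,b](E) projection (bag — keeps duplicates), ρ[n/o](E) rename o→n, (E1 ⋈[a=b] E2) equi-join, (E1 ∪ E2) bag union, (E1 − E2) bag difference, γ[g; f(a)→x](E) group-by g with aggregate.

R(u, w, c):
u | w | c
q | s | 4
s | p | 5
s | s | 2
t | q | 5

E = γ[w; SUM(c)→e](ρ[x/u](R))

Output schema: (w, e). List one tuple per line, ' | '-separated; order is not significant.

Per-node cardinality:
  R → 4
  ρ[x/u](R) → 4
  γ[w; SUM(c)→e](ρ[x/u](R)) → 3

== RESULT ==
w | e
p | 5
q | 5
s | 6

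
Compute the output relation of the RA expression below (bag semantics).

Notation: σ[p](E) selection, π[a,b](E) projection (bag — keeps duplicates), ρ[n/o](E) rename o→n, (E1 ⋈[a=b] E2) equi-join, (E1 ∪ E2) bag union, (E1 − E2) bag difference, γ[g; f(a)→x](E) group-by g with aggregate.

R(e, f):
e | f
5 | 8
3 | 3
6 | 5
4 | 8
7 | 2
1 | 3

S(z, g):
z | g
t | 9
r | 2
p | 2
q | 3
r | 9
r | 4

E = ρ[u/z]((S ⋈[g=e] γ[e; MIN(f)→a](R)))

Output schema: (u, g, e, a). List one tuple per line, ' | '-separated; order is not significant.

Subexpression sizes:
  S → 6
  R → 6
  γ[e; MIN(f)→a](R) → 6
  (S ⋈[g=e] γ[e; MIN(f)→a](R)) → 2
  ρ[u/z]((S ⋈[g=e] γ[e; MIN(f)→a](R))) → 2

== RESULT ==
u | g | e | a
q | 3 | 3 | 3
r | 4 | 4 | 8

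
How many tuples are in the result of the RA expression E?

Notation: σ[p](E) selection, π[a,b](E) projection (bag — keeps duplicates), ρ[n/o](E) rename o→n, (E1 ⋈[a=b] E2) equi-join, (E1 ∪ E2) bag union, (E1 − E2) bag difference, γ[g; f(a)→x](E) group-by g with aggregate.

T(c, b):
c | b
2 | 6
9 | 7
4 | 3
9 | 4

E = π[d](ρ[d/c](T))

Row counts bottom-up:
  T → 4
  ρ[d/c](T) → 4
  π[d](ρ[d/c](T)) → 4

|E| = 4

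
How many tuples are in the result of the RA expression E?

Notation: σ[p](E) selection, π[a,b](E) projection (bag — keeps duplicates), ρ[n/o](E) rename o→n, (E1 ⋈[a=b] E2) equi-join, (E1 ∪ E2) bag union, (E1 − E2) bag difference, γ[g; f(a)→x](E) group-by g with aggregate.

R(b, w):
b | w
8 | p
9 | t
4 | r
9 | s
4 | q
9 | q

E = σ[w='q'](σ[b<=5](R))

Subexpression sizes:
  R → 6
  σ[b<=5](R) → 2
  σ[w='q'](σ[b<=5](R)) → 1

|E| = 1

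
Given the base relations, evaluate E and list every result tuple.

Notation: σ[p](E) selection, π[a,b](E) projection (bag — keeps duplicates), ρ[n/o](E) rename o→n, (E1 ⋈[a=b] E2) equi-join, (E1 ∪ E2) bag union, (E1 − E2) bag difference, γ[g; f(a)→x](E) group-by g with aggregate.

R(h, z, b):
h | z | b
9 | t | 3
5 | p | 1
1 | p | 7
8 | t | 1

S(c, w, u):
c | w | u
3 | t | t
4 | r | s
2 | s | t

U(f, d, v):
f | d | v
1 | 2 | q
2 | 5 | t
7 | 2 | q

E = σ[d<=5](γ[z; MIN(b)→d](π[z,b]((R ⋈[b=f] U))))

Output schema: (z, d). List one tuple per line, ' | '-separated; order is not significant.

Per-node cardinality:
  R → 4
  U → 3
  (R ⋈[b=f] U) → 3
  π[z,b]((R ⋈[b=f] U)) → 3
  γ[z; MIN(b)→d](π[z,b]((R ⋈[b=f] U))) → 2
  σ[d<=5](γ[z; MIN(b)→d](π[z,b]((R ⋈[b=f] U)))) → 2

== RESULT ==
z | d
p | 1
t | 1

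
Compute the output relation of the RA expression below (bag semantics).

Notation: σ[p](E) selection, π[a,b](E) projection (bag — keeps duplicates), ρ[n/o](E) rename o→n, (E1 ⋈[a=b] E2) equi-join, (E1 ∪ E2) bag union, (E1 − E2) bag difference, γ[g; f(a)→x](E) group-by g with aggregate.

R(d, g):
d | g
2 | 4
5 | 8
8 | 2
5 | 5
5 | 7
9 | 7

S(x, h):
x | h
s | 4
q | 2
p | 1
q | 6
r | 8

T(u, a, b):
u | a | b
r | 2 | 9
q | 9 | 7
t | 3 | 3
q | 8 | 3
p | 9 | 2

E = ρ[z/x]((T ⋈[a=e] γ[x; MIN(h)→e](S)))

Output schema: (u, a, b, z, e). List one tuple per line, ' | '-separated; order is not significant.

Row counts bottom-up:
  T → 5
  S → 5
  γ[x; MIN(h)→e](S) → 4
  (T ⋈[a=e] γ[x; MIN(h)→e](S)) → 2
  ρ[z/x]((T ⋈[a=e] γ[x; MIN(h)→e](S))) → 2

== RESULT ==
u | a | b | z | e
q | 8 | 3 | r | 8
r | 2 | 9 | q | 2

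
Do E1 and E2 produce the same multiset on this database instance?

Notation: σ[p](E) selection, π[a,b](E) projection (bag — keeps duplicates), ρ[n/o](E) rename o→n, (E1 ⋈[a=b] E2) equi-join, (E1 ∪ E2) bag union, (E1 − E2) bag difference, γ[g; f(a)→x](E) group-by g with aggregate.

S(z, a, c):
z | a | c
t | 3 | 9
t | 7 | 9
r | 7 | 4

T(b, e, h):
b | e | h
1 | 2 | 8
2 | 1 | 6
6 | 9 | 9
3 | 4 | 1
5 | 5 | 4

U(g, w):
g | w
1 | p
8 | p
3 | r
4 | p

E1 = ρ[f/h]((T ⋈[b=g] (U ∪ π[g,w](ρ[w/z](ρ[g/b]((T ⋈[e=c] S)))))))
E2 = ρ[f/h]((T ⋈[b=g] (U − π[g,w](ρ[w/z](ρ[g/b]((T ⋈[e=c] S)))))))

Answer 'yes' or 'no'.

E1 per-node cardinality:
  T → 5
  U → 4
  T → 5
  S → 3
  (T ⋈[e=c] S) → 3
  ρ[g/b]((T ⋈[e=c] S)) → 3
  ρ[w/z](ρ[g/b]((T ⋈[e=c] S))) → 3
  π[g,w](ρ[w/z](ρ[g/b]((T ⋈[e=c] S)))) → 3
  (U ∪ π[g,w](ρ[w/z](ρ[g/b]((T ⋈[e=c] S))))) → 7
  (T ⋈[b=g] (U ∪ π[g,w](ρ[w/z](ρ[g/b]((T ⋈[e=c] S)))))) → 5
  ρ[f/h]((T ⋈[b=g] (U ∪ π[g,w](ρ[w/z](ρ[g/b]((T ⋈[e=c] S))))))) → 5
E2 per-node cardinality:
  T → 5
  U → 4
  T → 5
  S → 3
  (T ⋈[e=c] S) → 3
  ρ[g/b]((T ⋈[e=c] S)) → 3
  ρ[w/z](ρ[g/b]((T ⋈[e=c] S))) → 3
  π[g,w](ρ[w/z](ρ[g/b]((T ⋈[e=c] S)))) → 3
  (U − π[g,w](ρ[w/z](ρ[g/b]((T ⋈[e=c] S))))) → 3
  (T ⋈[b=g] (U − π[g,w](ρ[w/z](ρ[g/b]((T ⋈[e=c] S)))))) → 1
  ρ[f/h]((T ⋈[b=g] (U − π[g,w](ρ[w/z](ρ[g/b]((T ⋈[e=c] S))))))) → 1

E1 result:
b | e | f | g | w
1 | 2 | 8 | 1 | p
3 | 4 | 1 | 3 | r
3 | 4 | 1 | 3 | r
6 | 9 | 9 | 6 | t
6 | 9 | 9 | 6 | t
E2 result:
b | e | f | g | w
1 | 2 | 8 | 1 | p
Witness: (6, 9, 9, 6, 't') appears 2× in E1 but 0× in E2.

no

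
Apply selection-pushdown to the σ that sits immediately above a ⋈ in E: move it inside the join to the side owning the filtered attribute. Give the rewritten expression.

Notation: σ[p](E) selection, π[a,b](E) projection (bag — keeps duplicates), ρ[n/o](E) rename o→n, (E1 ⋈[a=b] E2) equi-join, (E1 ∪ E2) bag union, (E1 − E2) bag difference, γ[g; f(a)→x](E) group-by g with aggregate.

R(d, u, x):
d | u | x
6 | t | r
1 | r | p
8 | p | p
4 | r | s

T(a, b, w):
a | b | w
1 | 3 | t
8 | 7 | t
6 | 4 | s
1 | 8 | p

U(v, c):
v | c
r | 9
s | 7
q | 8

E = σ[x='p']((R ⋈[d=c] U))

σ filters on x, owned by the left side.
E' = (σ[x='p'](R) ⋈[d=c] U)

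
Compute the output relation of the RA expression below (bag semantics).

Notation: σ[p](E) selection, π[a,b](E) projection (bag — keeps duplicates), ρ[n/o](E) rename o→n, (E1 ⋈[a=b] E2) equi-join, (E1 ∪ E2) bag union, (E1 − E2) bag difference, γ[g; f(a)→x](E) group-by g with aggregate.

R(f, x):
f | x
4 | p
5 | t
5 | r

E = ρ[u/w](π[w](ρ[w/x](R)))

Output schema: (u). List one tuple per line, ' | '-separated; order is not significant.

Stepwise |·|:
  R → 3
  ρ[w/x](R) → 3
  π[w](ρ[w/x](R)) → 3
  ρ[u/w](π[w](ρ[w/x](R))) → 3

== RESULT ==
u
p
r
t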